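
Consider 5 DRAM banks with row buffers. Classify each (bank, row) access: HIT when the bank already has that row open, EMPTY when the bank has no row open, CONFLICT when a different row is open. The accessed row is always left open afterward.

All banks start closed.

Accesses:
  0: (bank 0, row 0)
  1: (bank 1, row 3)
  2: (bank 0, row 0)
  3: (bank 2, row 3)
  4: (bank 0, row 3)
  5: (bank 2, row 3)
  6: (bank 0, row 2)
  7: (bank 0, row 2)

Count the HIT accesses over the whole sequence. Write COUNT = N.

COUNT = 3

0: bank 0 row 0 — prev None → EMPTY
1: bank 1 row 3 — prev None → EMPTY
2: bank 0 row 0 — prev 0 → HIT
3: bank 2 row 3 — prev None → EMPTY
4: bank 0 row 3 — prev 0 → CONFLICT
5: bank 2 row 3 — prev 3 → HIT
6: bank 0 row 2 — prev 3 → CONFLICT
7: bank 0 row 2 — prev 2 → HIT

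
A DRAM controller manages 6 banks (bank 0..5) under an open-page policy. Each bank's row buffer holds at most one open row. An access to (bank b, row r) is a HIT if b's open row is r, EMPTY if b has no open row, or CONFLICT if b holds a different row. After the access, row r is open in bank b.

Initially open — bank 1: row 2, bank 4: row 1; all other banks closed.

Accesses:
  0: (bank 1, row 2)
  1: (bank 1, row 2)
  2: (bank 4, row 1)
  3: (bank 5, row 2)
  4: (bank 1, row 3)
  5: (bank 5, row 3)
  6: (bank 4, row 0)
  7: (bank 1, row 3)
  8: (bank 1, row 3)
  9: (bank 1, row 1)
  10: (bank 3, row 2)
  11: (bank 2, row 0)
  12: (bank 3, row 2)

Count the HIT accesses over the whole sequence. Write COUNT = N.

COUNT = 6

step 0: bank1 2->2 [HIT]
step 1: bank1 2->2 [HIT]
step 2: bank4 1->1 [HIT]
step 3: bank5 None->2 [EMPTY]
step 4: bank1 2->3 [CONFLICT]
step 5: bank5 2->3 [CONFLICT]
step 6: bank4 1->0 [CONFLICT]
step 7: bank1 3->3 [HIT]
step 8: bank1 3->3 [HIT]
step 9: bank1 3->1 [CONFLICT]
step 10: bank3 None->2 [EMPTY]
step 11: bank2 None->0 [EMPTY]
step 12: bank3 2->2 [HIT]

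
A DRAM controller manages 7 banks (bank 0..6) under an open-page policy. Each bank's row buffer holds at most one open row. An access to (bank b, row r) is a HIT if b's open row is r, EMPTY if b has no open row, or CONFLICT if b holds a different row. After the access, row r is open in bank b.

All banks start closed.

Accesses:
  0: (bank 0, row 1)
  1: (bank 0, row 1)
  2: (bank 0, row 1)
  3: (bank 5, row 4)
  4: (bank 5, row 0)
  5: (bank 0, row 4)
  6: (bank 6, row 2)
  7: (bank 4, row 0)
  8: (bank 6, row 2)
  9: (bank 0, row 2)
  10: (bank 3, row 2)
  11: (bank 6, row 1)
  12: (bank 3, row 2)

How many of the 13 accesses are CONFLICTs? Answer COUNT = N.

step 0: bank0 None->1 [EMPTY]
step 1: bank0 1->1 [HIT]
step 2: bank0 1->1 [HIT]
step 3: bank5 None->4 [EMPTY]
step 4: bank5 4->0 [CONFLICT]
step 5: bank0 1->4 [CONFLICT]
step 6: bank6 None->2 [EMPTY]
step 7: bank4 None->0 [EMPTY]
step 8: bank6 2->2 [HIT]
step 9: bank0 4->2 [CONFLICT]
step 10: bank3 None->2 [EMPTY]
step 11: bank6 2->1 [CONFLICT]
step 12: bank3 2->2 [HIT]

COUNT = 4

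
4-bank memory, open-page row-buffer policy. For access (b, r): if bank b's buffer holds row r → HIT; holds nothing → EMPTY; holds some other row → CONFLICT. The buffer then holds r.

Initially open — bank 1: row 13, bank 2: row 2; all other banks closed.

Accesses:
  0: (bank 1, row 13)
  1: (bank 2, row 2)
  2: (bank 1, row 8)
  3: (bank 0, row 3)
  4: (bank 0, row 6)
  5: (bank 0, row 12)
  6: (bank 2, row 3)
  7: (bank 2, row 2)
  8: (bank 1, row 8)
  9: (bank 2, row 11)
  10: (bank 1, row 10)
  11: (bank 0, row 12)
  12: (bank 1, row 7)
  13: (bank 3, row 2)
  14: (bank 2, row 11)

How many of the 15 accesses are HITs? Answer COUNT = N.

COUNT = 5

step 0: bank1 13->13 [HIT]
step 1: bank2 2->2 [HIT]
step 2: bank1 13->8 [CONFLICT]
step 3: bank0 None->3 [EMPTY]
step 4: bank0 3->6 [CONFLICT]
step 5: bank0 6->12 [CONFLICT]
step 6: bank2 2->3 [CONFLICT]
step 7: bank2 3->2 [CONFLICT]
step 8: bank1 8->8 [HIT]
step 9: bank2 2->11 [CONFLICT]
step 10: bank1 8->10 [CONFLICT]
step 11: bank0 12->12 [HIT]
step 12: bank1 10->7 [CONFLICT]
step 13: bank3 None->2 [EMPTY]
step 14: bank2 11->11 [HIT]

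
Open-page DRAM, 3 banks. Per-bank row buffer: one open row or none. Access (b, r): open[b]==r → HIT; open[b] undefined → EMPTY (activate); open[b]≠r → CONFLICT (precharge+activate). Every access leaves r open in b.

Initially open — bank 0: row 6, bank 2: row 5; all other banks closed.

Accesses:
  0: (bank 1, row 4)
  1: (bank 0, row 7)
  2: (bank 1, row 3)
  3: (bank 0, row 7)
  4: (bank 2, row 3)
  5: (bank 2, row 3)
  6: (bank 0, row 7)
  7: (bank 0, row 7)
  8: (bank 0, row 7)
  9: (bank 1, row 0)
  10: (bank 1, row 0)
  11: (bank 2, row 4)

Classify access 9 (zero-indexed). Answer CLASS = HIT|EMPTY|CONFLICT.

CLASS = CONFLICT

step 0: bank1 None->4 [EMPTY]
step 1: bank0 6->7 [CONFLICT]
step 2: bank1 4->3 [CONFLICT]
step 3: bank0 7->7 [HIT]
step 4: bank2 5->3 [CONFLICT]
step 5: bank2 3->3 [HIT]
step 6: bank0 7->7 [HIT]
step 7: bank0 7->7 [HIT]
step 8: bank0 7->7 [HIT]
step 9: bank1 3->0 [CONFLICT]
step 10: bank1 0->0 [HIT]
step 11: bank2 3->4 [CONFLICT]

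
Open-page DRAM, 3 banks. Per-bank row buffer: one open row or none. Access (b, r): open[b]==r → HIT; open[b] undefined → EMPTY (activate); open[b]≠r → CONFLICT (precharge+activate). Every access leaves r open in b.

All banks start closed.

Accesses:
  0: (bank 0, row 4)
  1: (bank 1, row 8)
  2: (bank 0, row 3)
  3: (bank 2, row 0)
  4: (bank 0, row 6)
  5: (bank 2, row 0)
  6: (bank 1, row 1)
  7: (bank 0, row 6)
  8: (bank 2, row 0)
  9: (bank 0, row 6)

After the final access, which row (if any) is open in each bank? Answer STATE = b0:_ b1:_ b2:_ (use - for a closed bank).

STATE = b0:6 b1:1 b2:0

  [0] b0 r4: no row ⇒ E
  [1] b1 r8: no row ⇒ E
  [2] b0 r3: had r4 ⇒ C
  [3] b2 r0: no row ⇒ E
  [4] b0 r6: had r3 ⇒ C
  [5] b2 r0: had r0 ⇒ H
  [6] b1 r1: had r8 ⇒ C
  [7] b0 r6: had r6 ⇒ H
  [8] b2 r0: had r0 ⇒ H
  [9] b0 r6: had r6 ⇒ H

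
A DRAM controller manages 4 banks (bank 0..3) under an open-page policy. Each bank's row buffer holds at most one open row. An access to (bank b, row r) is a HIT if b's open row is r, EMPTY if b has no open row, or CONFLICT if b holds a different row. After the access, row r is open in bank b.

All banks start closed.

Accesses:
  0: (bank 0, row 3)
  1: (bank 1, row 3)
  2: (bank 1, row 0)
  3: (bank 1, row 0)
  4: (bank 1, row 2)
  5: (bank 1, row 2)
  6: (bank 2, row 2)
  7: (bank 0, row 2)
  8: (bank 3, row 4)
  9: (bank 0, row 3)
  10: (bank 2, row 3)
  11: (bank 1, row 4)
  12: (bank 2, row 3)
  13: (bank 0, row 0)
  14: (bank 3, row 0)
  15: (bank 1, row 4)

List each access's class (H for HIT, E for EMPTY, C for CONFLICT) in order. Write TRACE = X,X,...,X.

TRACE = E,E,C,H,C,H,E,C,E,C,C,C,H,C,C,H

#0 (0,3) E
#1 (1,3) E
#2 (1,0) C  (was 3)
#3 (1,0) H  (was 0)
#4 (1,2) C  (was 0)
#5 (1,2) H  (was 2)
#6 (2,2) E
#7 (0,2) C  (was 3)
#8 (3,4) E
#9 (0,3) C  (was 2)
#10 (2,3) C  (was 2)
#11 (1,4) C  (was 2)
#12 (2,3) H  (was 3)
#13 (0,0) C  (was 3)
#14 (3,0) C  (was 4)
#15 (1,4) H  (was 4)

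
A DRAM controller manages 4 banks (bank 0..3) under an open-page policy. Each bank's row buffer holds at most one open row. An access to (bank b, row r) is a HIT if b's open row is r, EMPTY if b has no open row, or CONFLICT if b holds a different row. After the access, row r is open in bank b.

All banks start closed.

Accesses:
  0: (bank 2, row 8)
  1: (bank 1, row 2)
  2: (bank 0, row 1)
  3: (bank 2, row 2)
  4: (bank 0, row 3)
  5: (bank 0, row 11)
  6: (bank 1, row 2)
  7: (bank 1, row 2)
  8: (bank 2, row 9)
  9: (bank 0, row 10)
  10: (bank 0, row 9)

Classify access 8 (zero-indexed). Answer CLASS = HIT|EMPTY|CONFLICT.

CLASS = CONFLICT

0: bank 2 row 8 — prev None → EMPTY
1: bank 1 row 2 — prev None → EMPTY
2: bank 0 row 1 — prev None → EMPTY
3: bank 2 row 2 — prev 8 → CONFLICT
4: bank 0 row 3 — prev 1 → CONFLICT
5: bank 0 row 11 — prev 3 → CONFLICT
6: bank 1 row 2 — prev 2 → HIT
7: bank 1 row 2 — prev 2 → HIT
8: bank 2 row 9 — prev 2 → CONFLICT
9: bank 0 row 10 — prev 11 → CONFLICT
10: bank 0 row 9 — prev 10 → CONFLICT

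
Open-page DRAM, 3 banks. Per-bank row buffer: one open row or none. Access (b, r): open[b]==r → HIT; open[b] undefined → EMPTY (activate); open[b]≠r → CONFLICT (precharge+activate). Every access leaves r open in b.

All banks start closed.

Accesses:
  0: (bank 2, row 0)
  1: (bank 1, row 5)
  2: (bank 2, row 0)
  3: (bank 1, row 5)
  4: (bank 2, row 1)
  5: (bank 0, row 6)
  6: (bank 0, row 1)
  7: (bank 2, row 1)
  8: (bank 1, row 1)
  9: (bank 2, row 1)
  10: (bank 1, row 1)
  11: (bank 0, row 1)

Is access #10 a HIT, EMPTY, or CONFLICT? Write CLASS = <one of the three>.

CLASS = HIT

#0 (2,0) E
#1 (1,5) E
#2 (2,0) H  (was 0)
#3 (1,5) H  (was 5)
#4 (2,1) C  (was 0)
#5 (0,6) E
#6 (0,1) C  (was 6)
#7 (2,1) H  (was 1)
#8 (1,1) C  (was 5)
#9 (2,1) H  (was 1)
#10 (1,1) H  (was 1)
#11 (0,1) H  (was 1)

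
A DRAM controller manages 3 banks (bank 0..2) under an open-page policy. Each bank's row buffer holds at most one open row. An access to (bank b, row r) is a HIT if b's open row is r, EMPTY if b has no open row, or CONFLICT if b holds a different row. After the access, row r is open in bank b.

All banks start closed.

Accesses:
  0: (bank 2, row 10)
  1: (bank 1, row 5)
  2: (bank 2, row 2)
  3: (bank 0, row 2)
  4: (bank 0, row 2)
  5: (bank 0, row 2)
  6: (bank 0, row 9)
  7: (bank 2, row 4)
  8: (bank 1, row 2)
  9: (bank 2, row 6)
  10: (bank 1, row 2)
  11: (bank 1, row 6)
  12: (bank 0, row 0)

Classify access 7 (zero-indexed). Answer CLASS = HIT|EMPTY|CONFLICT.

CLASS = CONFLICT

step 0: bank2 None->10 [EMPTY]
step 1: bank1 None->5 [EMPTY]
step 2: bank2 10->2 [CONFLICT]
step 3: bank0 None->2 [EMPTY]
step 4: bank0 2->2 [HIT]
step 5: bank0 2->2 [HIT]
step 6: bank0 2->9 [CONFLICT]
step 7: bank2 2->4 [CONFLICT]
step 8: bank1 5->2 [CONFLICT]
step 9: bank2 4->6 [CONFLICT]
step 10: bank1 2->2 [HIT]
step 11: bank1 2->6 [CONFLICT]
step 12: bank0 9->0 [CONFLICT]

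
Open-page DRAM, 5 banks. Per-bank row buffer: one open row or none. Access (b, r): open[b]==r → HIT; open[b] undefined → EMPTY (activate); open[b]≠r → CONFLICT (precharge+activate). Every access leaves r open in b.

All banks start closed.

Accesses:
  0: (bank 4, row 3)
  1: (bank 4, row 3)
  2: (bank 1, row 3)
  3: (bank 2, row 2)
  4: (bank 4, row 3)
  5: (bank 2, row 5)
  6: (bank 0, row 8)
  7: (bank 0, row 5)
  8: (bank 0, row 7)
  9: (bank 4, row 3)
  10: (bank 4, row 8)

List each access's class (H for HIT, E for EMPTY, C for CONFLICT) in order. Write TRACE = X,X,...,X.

  [0] b4 r3: no row ⇒ E
  [1] b4 r3: had r3 ⇒ H
  [2] b1 r3: no row ⇒ E
  [3] b2 r2: no row ⇒ E
  [4] b4 r3: had r3 ⇒ H
  [5] b2 r5: had r2 ⇒ C
  [6] b0 r8: no row ⇒ E
  [7] b0 r5: had r8 ⇒ C
  [8] b0 r7: had r5 ⇒ C
  [9] b4 r3: had r3 ⇒ H
  [10] b4 r8: had r3 ⇒ C

TRACE = E,H,E,E,H,C,E,C,C,H,C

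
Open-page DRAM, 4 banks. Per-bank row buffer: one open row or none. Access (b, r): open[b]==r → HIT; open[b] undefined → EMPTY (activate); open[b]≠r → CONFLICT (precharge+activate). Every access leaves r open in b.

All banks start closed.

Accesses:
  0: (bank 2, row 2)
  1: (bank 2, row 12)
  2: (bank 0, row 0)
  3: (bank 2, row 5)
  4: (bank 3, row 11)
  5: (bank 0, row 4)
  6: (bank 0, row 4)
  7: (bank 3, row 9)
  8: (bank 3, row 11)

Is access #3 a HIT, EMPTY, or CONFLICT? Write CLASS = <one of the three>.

#0 (2,2) E
#1 (2,12) C  (was 2)
#2 (0,0) E
#3 (2,5) C  (was 12)
#4 (3,11) E
#5 (0,4) C  (was 0)
#6 (0,4) H  (was 4)
#7 (3,9) C  (was 11)
#8 (3,11) C  (was 9)

CLASS = CONFLICT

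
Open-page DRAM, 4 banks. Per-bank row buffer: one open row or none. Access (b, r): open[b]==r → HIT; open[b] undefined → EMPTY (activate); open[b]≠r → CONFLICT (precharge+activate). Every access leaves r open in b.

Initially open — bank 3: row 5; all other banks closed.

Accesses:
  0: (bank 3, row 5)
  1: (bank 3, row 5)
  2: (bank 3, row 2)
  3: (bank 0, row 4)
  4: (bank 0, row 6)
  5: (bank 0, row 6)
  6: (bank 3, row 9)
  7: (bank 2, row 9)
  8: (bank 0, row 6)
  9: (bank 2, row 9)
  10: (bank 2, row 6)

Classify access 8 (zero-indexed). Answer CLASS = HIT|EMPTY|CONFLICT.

CLASS = HIT

0: bank 3 row 5 — prev 5 → HIT
1: bank 3 row 5 — prev 5 → HIT
2: bank 3 row 2 — prev 5 → CONFLICT
3: bank 0 row 4 — prev None → EMPTY
4: bank 0 row 6 — prev 4 → CONFLICT
5: bank 0 row 6 — prev 6 → HIT
6: bank 3 row 9 — prev 2 → CONFLICT
7: bank 2 row 9 — prev None → EMPTY
8: bank 0 row 6 — prev 6 → HIT
9: bank 2 row 9 — prev 9 → HIT
10: bank 2 row 6 — prev 9 → CONFLICT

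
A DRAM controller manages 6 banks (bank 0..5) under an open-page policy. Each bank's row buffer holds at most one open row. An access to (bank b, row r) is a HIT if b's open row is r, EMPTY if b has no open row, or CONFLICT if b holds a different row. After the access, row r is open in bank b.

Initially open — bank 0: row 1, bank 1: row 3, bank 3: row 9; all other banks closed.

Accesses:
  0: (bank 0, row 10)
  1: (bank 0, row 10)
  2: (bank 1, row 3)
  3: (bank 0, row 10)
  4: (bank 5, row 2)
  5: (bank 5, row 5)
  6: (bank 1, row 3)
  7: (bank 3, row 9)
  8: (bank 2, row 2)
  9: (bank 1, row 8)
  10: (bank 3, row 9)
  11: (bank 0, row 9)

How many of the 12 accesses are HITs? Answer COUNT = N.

0: bank 0 row 10 — prev 1 → CONFLICT
1: bank 0 row 10 — prev 10 → HIT
2: bank 1 row 3 — prev 3 → HIT
3: bank 0 row 10 — prev 10 → HIT
4: bank 5 row 2 — prev None → EMPTY
5: bank 5 row 5 — prev 2 → CONFLICT
6: bank 1 row 3 — prev 3 → HIT
7: bank 3 row 9 — prev 9 → HIT
8: bank 2 row 2 — prev None → EMPTY
9: bank 1 row 8 — prev 3 → CONFLICT
10: bank 3 row 9 — prev 9 → HIT
11: bank 0 row 9 — prev 10 → CONFLICT

COUNT = 6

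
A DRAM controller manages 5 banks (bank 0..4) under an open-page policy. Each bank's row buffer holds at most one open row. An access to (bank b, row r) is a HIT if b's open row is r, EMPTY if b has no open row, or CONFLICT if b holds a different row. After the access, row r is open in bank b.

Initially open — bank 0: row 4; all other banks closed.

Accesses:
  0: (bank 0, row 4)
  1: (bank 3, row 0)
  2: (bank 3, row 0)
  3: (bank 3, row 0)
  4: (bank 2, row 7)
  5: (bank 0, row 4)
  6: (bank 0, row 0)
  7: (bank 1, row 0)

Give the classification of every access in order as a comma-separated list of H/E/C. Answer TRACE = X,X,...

TRACE = H,E,H,H,E,H,C,E

0: bank 0 row 4 — prev 4 → HIT
1: bank 3 row 0 — prev None → EMPTY
2: bank 3 row 0 — prev 0 → HIT
3: bank 3 row 0 — prev 0 → HIT
4: bank 2 row 7 — prev None → EMPTY
5: bank 0 row 4 — prev 4 → HIT
6: bank 0 row 0 — prev 4 → CONFLICT
7: bank 1 row 0 — prev None → EMPTY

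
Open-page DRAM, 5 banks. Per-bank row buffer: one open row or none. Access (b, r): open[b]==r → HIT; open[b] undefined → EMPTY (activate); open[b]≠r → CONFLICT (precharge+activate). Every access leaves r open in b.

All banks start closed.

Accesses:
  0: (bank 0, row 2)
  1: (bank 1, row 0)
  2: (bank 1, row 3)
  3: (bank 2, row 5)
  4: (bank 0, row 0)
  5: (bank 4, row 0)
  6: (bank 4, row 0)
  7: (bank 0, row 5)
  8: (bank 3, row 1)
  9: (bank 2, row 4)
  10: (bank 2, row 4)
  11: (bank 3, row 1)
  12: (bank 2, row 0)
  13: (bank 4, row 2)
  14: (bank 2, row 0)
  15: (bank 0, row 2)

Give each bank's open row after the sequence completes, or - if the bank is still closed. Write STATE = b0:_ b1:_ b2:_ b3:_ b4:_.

STATE = b0:2 b1:3 b2:0 b3:1 b4:2

step 0: bank0 None->2 [EMPTY]
step 1: bank1 None->0 [EMPTY]
step 2: bank1 0->3 [CONFLICT]
step 3: bank2 None->5 [EMPTY]
step 4: bank0 2->0 [CONFLICT]
step 5: bank4 None->0 [EMPTY]
step 6: bank4 0->0 [HIT]
step 7: bank0 0->5 [CONFLICT]
step 8: bank3 None->1 [EMPTY]
step 9: bank2 5->4 [CONFLICT]
step 10: bank2 4->4 [HIT]
step 11: bank3 1->1 [HIT]
step 12: bank2 4->0 [CONFLICT]
step 13: bank4 0->2 [CONFLICT]
step 14: bank2 0->0 [HIT]
step 15: bank0 5->2 [CONFLICT]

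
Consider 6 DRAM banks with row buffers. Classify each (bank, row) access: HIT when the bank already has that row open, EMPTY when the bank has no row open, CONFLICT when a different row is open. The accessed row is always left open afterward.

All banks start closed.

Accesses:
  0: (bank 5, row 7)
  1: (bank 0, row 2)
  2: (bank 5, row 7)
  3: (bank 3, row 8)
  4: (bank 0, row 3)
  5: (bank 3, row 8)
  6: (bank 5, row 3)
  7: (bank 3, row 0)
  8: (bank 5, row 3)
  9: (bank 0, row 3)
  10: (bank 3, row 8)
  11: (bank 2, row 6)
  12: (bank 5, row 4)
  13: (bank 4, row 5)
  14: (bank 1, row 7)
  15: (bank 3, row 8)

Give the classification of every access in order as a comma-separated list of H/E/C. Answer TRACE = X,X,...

0: bank 5 row 7 — prev None → EMPTY
1: bank 0 row 2 — prev None → EMPTY
2: bank 5 row 7 — prev 7 → HIT
3: bank 3 row 8 — prev None → EMPTY
4: bank 0 row 3 — prev 2 → CONFLICT
5: bank 3 row 8 — prev 8 → HIT
6: bank 5 row 3 — prev 7 → CONFLICT
7: bank 3 row 0 — prev 8 → CONFLICT
8: bank 5 row 3 — prev 3 → HIT
9: bank 0 row 3 — prev 3 → HIT
10: bank 3 row 8 — prev 0 → CONFLICT
11: bank 2 row 6 — prev None → EMPTY
12: bank 5 row 4 — prev 3 → CONFLICT
13: bank 4 row 5 — prev None → EMPTY
14: bank 1 row 7 — prev None → EMPTY
15: bank 3 row 8 — prev 8 → HIT

TRACE = E,E,H,E,C,H,C,C,H,H,C,E,C,E,E,H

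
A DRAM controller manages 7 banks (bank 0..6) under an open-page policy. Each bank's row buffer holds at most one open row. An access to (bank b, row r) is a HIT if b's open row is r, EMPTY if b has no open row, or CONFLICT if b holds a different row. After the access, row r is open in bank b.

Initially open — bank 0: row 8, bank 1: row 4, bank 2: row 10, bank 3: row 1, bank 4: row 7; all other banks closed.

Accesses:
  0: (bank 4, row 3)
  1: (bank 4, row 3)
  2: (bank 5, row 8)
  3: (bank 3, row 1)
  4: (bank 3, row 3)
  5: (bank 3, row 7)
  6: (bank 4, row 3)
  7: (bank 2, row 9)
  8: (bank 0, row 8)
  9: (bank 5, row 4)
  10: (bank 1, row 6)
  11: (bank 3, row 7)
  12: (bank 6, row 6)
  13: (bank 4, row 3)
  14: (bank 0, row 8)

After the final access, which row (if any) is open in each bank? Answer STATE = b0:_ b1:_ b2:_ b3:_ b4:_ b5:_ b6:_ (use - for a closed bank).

STATE = b0:8 b1:6 b2:9 b3:7 b4:3 b5:4 b6:6

0: bank 4 row 3 — prev 7 → CONFLICT
1: bank 4 row 3 — prev 3 → HIT
2: bank 5 row 8 — prev None → EMPTY
3: bank 3 row 1 — prev 1 → HIT
4: bank 3 row 3 — prev 1 → CONFLICT
5: bank 3 row 7 — prev 3 → CONFLICT
6: bank 4 row 3 — prev 3 → HIT
7: bank 2 row 9 — prev 10 → CONFLICT
8: bank 0 row 8 — prev 8 → HIT
9: bank 5 row 4 — prev 8 → CONFLICT
10: bank 1 row 6 — prev 4 → CONFLICT
11: bank 3 row 7 — prev 7 → HIT
12: bank 6 row 6 — prev None → EMPTY
13: bank 4 row 3 — prev 3 → HIT
14: bank 0 row 8 — prev 8 → HIT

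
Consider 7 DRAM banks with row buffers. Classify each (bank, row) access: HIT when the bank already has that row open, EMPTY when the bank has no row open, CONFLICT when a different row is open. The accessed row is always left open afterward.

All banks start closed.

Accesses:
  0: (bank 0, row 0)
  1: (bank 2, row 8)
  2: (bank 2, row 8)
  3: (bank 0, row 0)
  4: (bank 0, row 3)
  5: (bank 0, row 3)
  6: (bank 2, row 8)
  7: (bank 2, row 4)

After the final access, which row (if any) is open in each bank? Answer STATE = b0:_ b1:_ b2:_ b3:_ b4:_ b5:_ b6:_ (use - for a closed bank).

  [0] b0 r0: no row ⇒ E
  [1] b2 r8: no row ⇒ E
  [2] b2 r8: had r8 ⇒ H
  [3] b0 r0: had r0 ⇒ H
  [4] b0 r3: had r0 ⇒ C
  [5] b0 r3: had r3 ⇒ H
  [6] b2 r8: had r8 ⇒ H
  [7] b2 r4: had r8 ⇒ C

STATE = b0:3 b1:- b2:4 b3:- b4:- b5:- b6:-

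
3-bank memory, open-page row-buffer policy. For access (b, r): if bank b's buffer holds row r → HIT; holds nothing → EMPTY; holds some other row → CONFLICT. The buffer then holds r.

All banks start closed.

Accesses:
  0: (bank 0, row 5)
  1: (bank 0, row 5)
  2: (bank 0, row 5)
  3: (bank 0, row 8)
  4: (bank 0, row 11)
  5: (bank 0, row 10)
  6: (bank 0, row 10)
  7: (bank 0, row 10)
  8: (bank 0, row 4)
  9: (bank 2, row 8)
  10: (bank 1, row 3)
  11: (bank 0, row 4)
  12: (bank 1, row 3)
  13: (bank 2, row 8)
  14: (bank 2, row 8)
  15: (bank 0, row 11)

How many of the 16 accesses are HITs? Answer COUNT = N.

  [0] b0 r5: no row ⇒ E
  [1] b0 r5: had r5 ⇒ H
  [2] b0 r5: had r5 ⇒ H
  [3] b0 r8: had r5 ⇒ C
  [4] b0 r11: had r8 ⇒ C
  [5] b0 r10: had r11 ⇒ C
  [6] b0 r10: had r10 ⇒ H
  [7] b0 r10: had r10 ⇒ H
  [8] b0 r4: had r10 ⇒ C
  [9] b2 r8: no row ⇒ E
  [10] b1 r3: no row ⇒ E
  [11] b0 r4: had r4 ⇒ H
  [12] b1 r3: had r3 ⇒ H
  [13] b2 r8: had r8 ⇒ H
  [14] b2 r8: had r8 ⇒ H
  [15] b0 r11: had r4 ⇒ C

COUNT = 8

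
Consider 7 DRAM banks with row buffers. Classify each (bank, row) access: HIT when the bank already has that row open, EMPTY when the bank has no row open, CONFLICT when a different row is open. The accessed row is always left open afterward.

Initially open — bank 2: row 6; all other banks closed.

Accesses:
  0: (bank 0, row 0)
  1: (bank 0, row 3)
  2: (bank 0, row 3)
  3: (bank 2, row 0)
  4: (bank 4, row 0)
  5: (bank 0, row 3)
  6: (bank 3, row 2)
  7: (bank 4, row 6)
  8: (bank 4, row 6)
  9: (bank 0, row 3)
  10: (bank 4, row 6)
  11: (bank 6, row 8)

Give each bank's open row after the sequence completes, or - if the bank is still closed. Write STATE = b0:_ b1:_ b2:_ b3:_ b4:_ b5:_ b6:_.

#0 (0,0) E
#1 (0,3) C  (was 0)
#2 (0,3) H  (was 3)
#3 (2,0) C  (was 6)
#4 (4,0) E
#5 (0,3) H  (was 3)
#6 (3,2) E
#7 (4,6) C  (was 0)
#8 (4,6) H  (was 6)
#9 (0,3) H  (was 3)
#10 (4,6) H  (was 6)
#11 (6,8) E

STATE = b0:3 b1:- b2:0 b3:2 b4:6 b5:- b6:8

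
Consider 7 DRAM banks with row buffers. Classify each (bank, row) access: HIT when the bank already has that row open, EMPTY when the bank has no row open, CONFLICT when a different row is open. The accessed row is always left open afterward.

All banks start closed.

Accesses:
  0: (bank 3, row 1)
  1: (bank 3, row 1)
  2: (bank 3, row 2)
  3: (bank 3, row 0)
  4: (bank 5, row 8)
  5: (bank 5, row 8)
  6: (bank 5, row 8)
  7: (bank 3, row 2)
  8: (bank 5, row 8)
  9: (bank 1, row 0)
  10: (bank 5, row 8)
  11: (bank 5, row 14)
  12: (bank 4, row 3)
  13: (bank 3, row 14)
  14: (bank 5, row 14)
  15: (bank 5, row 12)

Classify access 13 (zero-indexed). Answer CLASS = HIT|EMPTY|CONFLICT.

CLASS = CONFLICT

0: bank 3 row 1 — prev None → EMPTY
1: bank 3 row 1 — prev 1 → HIT
2: bank 3 row 2 — prev 1 → CONFLICT
3: bank 3 row 0 — prev 2 → CONFLICT
4: bank 5 row 8 — prev None → EMPTY
5: bank 5 row 8 — prev 8 → HIT
6: bank 5 row 8 — prev 8 → HIT
7: bank 3 row 2 — prev 0 → CONFLICT
8: bank 5 row 8 — prev 8 → HIT
9: bank 1 row 0 — prev None → EMPTY
10: bank 5 row 8 — prev 8 → HIT
11: bank 5 row 14 — prev 8 → CONFLICT
12: bank 4 row 3 — prev None → EMPTY
13: bank 3 row 14 — prev 2 → CONFLICT
14: bank 5 row 14 — prev 14 → HIT
15: bank 5 row 12 — prev 14 → CONFLICT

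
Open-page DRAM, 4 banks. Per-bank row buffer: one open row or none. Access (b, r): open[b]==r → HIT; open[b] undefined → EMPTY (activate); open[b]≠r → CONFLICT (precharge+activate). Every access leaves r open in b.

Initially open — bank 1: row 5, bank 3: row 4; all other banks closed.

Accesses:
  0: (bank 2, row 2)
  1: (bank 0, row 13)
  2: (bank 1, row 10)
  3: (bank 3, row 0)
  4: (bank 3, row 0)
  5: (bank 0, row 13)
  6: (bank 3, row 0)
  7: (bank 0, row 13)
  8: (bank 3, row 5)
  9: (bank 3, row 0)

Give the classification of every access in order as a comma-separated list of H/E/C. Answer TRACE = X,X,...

TRACE = E,E,C,C,H,H,H,H,C,C

  [0] b2 r2: no row ⇒ E
  [1] b0 r13: no row ⇒ E
  [2] b1 r10: had r5 ⇒ C
  [3] b3 r0: had r4 ⇒ C
  [4] b3 r0: had r0 ⇒ H
  [5] b0 r13: had r13 ⇒ H
  [6] b3 r0: had r0 ⇒ H
  [7] b0 r13: had r13 ⇒ H
  [8] b3 r5: had r0 ⇒ C
  [9] b3 r0: had r5 ⇒ C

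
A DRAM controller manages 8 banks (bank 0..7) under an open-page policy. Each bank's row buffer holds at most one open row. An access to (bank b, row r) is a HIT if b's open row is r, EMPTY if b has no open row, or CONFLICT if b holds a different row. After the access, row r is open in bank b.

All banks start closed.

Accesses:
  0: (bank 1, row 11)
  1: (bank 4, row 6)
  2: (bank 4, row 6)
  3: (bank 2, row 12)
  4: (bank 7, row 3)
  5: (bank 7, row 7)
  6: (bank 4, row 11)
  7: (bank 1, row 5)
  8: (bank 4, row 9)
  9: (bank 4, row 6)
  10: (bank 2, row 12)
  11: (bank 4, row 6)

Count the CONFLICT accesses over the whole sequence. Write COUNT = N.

COUNT = 5

step 0: bank1 None->11 [EMPTY]
step 1: bank4 None->6 [EMPTY]
step 2: bank4 6->6 [HIT]
step 3: bank2 None->12 [EMPTY]
step 4: bank7 None->3 [EMPTY]
step 5: bank7 3->7 [CONFLICT]
step 6: bank4 6->11 [CONFLICT]
step 7: bank1 11->5 [CONFLICT]
step 8: bank4 11->9 [CONFLICT]
step 9: bank4 9->6 [CONFLICT]
step 10: bank2 12->12 [HIT]
step 11: bank4 6->6 [HIT]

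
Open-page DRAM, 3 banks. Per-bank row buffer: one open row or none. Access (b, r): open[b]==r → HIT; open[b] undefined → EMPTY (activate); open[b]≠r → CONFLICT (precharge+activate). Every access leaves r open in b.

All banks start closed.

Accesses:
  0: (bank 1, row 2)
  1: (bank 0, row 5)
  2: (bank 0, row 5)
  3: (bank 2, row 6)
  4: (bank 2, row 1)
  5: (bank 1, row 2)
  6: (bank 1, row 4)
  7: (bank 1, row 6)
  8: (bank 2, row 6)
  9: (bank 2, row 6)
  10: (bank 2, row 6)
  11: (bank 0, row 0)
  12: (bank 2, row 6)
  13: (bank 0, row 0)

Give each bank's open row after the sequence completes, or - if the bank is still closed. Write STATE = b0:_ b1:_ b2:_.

STATE = b0:0 b1:6 b2:6

0: bank 1 row 2 — prev None → EMPTY
1: bank 0 row 5 — prev None → EMPTY
2: bank 0 row 5 — prev 5 → HIT
3: bank 2 row 6 — prev None → EMPTY
4: bank 2 row 1 — prev 6 → CONFLICT
5: bank 1 row 2 — prev 2 → HIT
6: bank 1 row 4 — prev 2 → CONFLICT
7: bank 1 row 6 — prev 4 → CONFLICT
8: bank 2 row 6 — prev 1 → CONFLICT
9: bank 2 row 6 — prev 6 → HIT
10: bank 2 row 6 — prev 6 → HIT
11: bank 0 row 0 — prev 5 → CONFLICT
12: bank 2 row 6 — prev 6 → HIT
13: bank 0 row 0 — prev 0 → HIT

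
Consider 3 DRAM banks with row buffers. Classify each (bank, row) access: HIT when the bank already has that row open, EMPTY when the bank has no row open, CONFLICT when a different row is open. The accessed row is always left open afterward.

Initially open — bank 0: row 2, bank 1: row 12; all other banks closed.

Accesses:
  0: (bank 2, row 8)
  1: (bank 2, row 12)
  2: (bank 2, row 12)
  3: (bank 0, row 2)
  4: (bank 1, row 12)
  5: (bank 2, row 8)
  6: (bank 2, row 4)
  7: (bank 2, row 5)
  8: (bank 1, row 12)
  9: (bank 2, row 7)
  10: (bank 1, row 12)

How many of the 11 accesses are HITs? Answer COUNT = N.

COUNT = 5

#0 (2,8) E
#1 (2,12) C  (was 8)
#2 (2,12) H  (was 12)
#3 (0,2) H  (was 2)
#4 (1,12) H  (was 12)
#5 (2,8) C  (was 12)
#6 (2,4) C  (was 8)
#7 (2,5) C  (was 4)
#8 (1,12) H  (was 12)
#9 (2,7) C  (was 5)
#10 (1,12) H  (was 12)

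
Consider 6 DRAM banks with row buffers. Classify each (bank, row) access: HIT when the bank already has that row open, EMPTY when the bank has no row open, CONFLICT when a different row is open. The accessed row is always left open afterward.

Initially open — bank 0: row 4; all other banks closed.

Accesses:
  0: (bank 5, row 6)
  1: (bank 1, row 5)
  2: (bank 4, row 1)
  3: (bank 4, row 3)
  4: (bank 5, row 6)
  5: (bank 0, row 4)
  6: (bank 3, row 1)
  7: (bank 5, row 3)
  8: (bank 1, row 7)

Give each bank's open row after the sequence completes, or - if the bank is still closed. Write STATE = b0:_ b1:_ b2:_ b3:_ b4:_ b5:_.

step 0: bank5 None->6 [EMPTY]
step 1: bank1 None->5 [EMPTY]
step 2: bank4 None->1 [EMPTY]
step 3: bank4 1->3 [CONFLICT]
step 4: bank5 6->6 [HIT]
step 5: bank0 4->4 [HIT]
step 6: bank3 None->1 [EMPTY]
step 7: bank5 6->3 [CONFLICT]
step 8: bank1 5->7 [CONFLICT]

STATE = b0:4 b1:7 b2:- b3:1 b4:3 b5:3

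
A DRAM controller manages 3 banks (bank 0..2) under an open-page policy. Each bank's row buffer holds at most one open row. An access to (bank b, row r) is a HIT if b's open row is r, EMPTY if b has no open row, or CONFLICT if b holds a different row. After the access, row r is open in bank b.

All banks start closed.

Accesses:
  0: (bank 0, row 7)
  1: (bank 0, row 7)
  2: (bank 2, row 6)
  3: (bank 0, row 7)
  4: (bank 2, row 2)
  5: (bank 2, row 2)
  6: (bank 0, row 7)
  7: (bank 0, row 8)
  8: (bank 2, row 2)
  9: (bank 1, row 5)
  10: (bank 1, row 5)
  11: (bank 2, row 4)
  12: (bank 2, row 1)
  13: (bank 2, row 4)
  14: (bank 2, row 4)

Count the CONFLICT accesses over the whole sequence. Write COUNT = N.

COUNT = 5

  [0] b0 r7: no row ⇒ E
  [1] b0 r7: had r7 ⇒ H
  [2] b2 r6: no row ⇒ E
  [3] b0 r7: had r7 ⇒ H
  [4] b2 r2: had r6 ⇒ C
  [5] b2 r2: had r2 ⇒ H
  [6] b0 r7: had r7 ⇒ H
  [7] b0 r8: had r7 ⇒ C
  [8] b2 r2: had r2 ⇒ H
  [9] b1 r5: no row ⇒ E
  [10] b1 r5: had r5 ⇒ H
  [11] b2 r4: had r2 ⇒ C
  [12] b2 r1: had r4 ⇒ C
  [13] b2 r4: had r1 ⇒ C
  [14] b2 r4: had r4 ⇒ H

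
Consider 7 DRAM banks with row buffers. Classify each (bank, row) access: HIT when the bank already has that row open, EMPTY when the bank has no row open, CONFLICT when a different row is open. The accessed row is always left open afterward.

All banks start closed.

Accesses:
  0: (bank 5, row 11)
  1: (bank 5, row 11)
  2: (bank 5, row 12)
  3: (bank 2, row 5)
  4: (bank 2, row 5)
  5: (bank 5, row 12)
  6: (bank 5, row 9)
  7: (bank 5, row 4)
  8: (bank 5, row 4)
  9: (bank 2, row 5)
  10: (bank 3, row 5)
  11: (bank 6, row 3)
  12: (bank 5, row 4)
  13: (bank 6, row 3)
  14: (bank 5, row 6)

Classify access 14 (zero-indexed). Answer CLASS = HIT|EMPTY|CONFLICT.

  [0] b5 r11: no row ⇒ E
  [1] b5 r11: had r11 ⇒ H
  [2] b5 r12: had r11 ⇒ C
  [3] b2 r5: no row ⇒ E
  [4] b2 r5: had r5 ⇒ H
  [5] b5 r12: had r12 ⇒ H
  [6] b5 r9: had r12 ⇒ C
  [7] b5 r4: had r9 ⇒ C
  [8] b5 r4: had r4 ⇒ H
  [9] b2 r5: had r5 ⇒ H
  [10] b3 r5: no row ⇒ E
  [11] b6 r3: no row ⇒ E
  [12] b5 r4: had r4 ⇒ H
  [13] b6 r3: had r3 ⇒ H
  [14] b5 r6: had r4 ⇒ C

CLASS = CONFLICT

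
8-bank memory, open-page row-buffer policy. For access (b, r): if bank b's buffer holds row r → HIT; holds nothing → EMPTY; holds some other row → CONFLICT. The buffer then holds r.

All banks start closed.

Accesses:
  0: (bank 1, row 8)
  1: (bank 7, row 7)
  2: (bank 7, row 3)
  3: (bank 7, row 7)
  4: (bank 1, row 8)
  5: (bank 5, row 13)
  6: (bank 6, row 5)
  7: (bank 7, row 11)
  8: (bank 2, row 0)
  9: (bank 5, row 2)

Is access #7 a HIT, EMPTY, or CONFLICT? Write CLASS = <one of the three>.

step 0: bank1 None->8 [EMPTY]
step 1: bank7 None->7 [EMPTY]
step 2: bank7 7->3 [CONFLICT]
step 3: bank7 3->7 [CONFLICT]
step 4: bank1 8->8 [HIT]
step 5: bank5 None->13 [EMPTY]
step 6: bank6 None->5 [EMPTY]
step 7: bank7 7->11 [CONFLICT]
step 8: bank2 None->0 [EMPTY]
step 9: bank5 13->2 [CONFLICT]

CLASS = CONFLICT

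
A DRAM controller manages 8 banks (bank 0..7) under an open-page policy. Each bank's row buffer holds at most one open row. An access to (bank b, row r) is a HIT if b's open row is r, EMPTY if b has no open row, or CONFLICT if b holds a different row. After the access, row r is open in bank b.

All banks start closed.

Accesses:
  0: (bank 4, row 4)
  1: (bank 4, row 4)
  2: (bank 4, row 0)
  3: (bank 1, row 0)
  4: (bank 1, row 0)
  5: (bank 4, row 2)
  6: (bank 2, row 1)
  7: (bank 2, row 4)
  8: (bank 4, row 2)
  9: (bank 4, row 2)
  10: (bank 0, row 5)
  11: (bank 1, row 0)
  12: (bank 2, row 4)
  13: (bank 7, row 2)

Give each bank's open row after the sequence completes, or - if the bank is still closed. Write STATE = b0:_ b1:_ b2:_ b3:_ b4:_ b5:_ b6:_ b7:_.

STATE = b0:5 b1:0 b2:4 b3:- b4:2 b5:- b6:- b7:2

0: bank 4 row 4 — prev None → EMPTY
1: bank 4 row 4 — prev 4 → HIT
2: bank 4 row 0 — prev 4 → CONFLICT
3: bank 1 row 0 — prev None → EMPTY
4: bank 1 row 0 — prev 0 → HIT
5: bank 4 row 2 — prev 0 → CONFLICT
6: bank 2 row 1 — prev None → EMPTY
7: bank 2 row 4 — prev 1 → CONFLICT
8: bank 4 row 2 — prev 2 → HIT
9: bank 4 row 2 — prev 2 → HIT
10: bank 0 row 5 — prev None → EMPTY
11: bank 1 row 0 — prev 0 → HIT
12: bank 2 row 4 — prev 4 → HIT
13: bank 7 row 2 — prev None → EMPTY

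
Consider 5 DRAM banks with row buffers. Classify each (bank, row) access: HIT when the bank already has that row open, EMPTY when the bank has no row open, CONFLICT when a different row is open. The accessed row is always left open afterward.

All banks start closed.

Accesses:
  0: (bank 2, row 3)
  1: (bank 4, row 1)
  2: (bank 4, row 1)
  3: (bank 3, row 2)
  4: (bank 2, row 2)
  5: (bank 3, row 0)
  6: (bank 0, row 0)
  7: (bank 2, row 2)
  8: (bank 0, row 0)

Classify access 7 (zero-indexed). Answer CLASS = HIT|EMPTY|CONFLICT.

  [0] b2 r3: no row ⇒ E
  [1] b4 r1: no row ⇒ E
  [2] b4 r1: had r1 ⇒ H
  [3] b3 r2: no row ⇒ E
  [4] b2 r2: had r3 ⇒ C
  [5] b3 r0: had r2 ⇒ C
  [6] b0 r0: no row ⇒ E
  [7] b2 r2: had r2 ⇒ H
  [8] b0 r0: had r0 ⇒ H

CLASS = HIT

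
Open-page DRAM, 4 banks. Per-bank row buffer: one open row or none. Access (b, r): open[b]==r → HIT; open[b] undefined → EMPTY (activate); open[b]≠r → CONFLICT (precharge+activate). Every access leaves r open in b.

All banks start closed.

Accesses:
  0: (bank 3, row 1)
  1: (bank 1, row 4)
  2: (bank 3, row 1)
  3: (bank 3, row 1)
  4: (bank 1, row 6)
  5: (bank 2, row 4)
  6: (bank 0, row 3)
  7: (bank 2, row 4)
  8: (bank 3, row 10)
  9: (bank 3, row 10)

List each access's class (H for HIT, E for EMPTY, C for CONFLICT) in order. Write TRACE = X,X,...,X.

TRACE = E,E,H,H,C,E,E,H,C,H

#0 (3,1) E
#1 (1,4) E
#2 (3,1) H  (was 1)
#3 (3,1) H  (was 1)
#4 (1,6) C  (was 4)
#5 (2,4) E
#6 (0,3) E
#7 (2,4) H  (was 4)
#8 (3,10) C  (was 1)
#9 (3,10) H  (was 10)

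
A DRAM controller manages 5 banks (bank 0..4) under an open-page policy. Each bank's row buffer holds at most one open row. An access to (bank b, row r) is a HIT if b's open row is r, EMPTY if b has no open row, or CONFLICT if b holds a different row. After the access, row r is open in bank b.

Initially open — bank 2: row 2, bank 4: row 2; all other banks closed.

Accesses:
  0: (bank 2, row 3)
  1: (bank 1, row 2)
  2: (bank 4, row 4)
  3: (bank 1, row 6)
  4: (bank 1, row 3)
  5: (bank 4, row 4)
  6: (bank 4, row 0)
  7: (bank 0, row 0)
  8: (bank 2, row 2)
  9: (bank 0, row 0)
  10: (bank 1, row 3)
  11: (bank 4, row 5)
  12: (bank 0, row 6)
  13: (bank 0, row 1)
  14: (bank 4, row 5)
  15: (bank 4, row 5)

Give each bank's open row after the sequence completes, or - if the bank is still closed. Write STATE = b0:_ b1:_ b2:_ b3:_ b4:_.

0: bank 2 row 3 — prev 2 → CONFLICT
1: bank 1 row 2 — prev None → EMPTY
2: bank 4 row 4 — prev 2 → CONFLICT
3: bank 1 row 6 — prev 2 → CONFLICT
4: bank 1 row 3 — prev 6 → CONFLICT
5: bank 4 row 4 — prev 4 → HIT
6: bank 4 row 0 — prev 4 → CONFLICT
7: bank 0 row 0 — prev None → EMPTY
8: bank 2 row 2 — prev 3 → CONFLICT
9: bank 0 row 0 — prev 0 → HIT
10: bank 1 row 3 — prev 3 → HIT
11: bank 4 row 5 — prev 0 → CONFLICT
12: bank 0 row 6 — prev 0 → CONFLICT
13: bank 0 row 1 — prev 6 → CONFLICT
14: bank 4 row 5 — prev 5 → HIT
15: bank 4 row 5 — prev 5 → HIT

STATE = b0:1 b1:3 b2:2 b3:- b4:5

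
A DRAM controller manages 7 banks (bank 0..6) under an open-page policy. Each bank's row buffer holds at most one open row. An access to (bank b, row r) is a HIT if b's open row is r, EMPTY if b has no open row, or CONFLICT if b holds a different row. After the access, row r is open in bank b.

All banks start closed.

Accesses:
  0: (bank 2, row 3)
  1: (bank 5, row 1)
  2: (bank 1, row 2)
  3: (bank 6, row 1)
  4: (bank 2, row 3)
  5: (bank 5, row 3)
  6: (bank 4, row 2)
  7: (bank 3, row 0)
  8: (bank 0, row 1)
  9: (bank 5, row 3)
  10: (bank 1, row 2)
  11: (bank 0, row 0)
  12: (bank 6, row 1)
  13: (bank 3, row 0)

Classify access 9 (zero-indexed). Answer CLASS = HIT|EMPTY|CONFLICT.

step 0: bank2 None->3 [EMPTY]
step 1: bank5 None->1 [EMPTY]
step 2: bank1 None->2 [EMPTY]
step 3: bank6 None->1 [EMPTY]
step 4: bank2 3->3 [HIT]
step 5: bank5 1->3 [CONFLICT]
step 6: bank4 None->2 [EMPTY]
step 7: bank3 None->0 [EMPTY]
step 8: bank0 None->1 [EMPTY]
step 9: bank5 3->3 [HIT]
step 10: bank1 2->2 [HIT]
step 11: bank0 1->0 [CONFLICT]
step 12: bank6 1->1 [HIT]
step 13: bank3 0->0 [HIT]

CLASS = HIT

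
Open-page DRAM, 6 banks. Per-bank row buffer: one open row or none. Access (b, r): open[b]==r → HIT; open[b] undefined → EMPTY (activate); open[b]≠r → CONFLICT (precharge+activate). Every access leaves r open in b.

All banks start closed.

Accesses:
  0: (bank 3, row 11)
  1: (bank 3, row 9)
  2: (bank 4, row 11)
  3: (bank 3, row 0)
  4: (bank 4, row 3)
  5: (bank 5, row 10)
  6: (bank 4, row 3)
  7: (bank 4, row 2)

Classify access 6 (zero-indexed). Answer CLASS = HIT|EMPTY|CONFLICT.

CLASS = HIT

0: bank 3 row 11 — prev None → EMPTY
1: bank 3 row 9 — prev 11 → CONFLICT
2: bank 4 row 11 — prev None → EMPTY
3: bank 3 row 0 — prev 9 → CONFLICT
4: bank 4 row 3 — prev 11 → CONFLICT
5: bank 5 row 10 — prev None → EMPTY
6: bank 4 row 3 — prev 3 → HIT
7: bank 4 row 2 — prev 3 → CONFLICT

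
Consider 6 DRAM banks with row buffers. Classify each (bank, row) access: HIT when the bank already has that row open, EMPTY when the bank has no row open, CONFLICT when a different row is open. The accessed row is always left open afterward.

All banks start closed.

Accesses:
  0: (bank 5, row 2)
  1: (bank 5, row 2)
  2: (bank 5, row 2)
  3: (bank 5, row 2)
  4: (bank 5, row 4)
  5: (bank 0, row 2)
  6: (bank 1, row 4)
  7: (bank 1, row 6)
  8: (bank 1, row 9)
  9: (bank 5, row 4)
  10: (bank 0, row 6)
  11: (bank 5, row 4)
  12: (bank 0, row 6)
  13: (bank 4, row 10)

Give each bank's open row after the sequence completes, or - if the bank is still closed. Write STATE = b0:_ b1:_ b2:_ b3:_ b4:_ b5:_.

STATE = b0:6 b1:9 b2:- b3:- b4:10 b5:4

#0 (5,2) E
#1 (5,2) H  (was 2)
#2 (5,2) H  (was 2)
#3 (5,2) H  (was 2)
#4 (5,4) C  (was 2)
#5 (0,2) E
#6 (1,4) E
#7 (1,6) C  (was 4)
#8 (1,9) C  (was 6)
#9 (5,4) H  (was 4)
#10 (0,6) C  (was 2)
#11 (5,4) H  (was 4)
#12 (0,6) H  (was 6)
#13 (4,10) E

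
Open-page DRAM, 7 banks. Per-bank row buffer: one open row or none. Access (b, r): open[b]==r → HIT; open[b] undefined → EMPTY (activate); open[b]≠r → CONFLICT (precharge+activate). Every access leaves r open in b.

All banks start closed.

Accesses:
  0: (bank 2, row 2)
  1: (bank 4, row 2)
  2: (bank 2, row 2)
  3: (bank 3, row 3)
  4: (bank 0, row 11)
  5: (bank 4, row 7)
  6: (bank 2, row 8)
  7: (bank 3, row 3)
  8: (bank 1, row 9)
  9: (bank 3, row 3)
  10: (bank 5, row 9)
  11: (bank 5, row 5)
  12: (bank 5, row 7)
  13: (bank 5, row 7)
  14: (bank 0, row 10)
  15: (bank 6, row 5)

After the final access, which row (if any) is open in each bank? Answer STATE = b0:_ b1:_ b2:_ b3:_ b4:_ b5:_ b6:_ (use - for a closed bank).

  [0] b2 r2: no row ⇒ E
  [1] b4 r2: no row ⇒ E
  [2] b2 r2: had r2 ⇒ H
  [3] b3 r3: no row ⇒ E
  [4] b0 r11: no row ⇒ E
  [5] b4 r7: had r2 ⇒ C
  [6] b2 r8: had r2 ⇒ C
  [7] b3 r3: had r3 ⇒ H
  [8] b1 r9: no row ⇒ E
  [9] b3 r3: had r3 ⇒ H
  [10] b5 r9: no row ⇒ E
  [11] b5 r5: had r9 ⇒ C
  [12] b5 r7: had r5 ⇒ C
  [13] b5 r7: had r7 ⇒ H
  [14] b0 r10: had r11 ⇒ C
  [15] b6 r5: no row ⇒ E

STATE = b0:10 b1:9 b2:8 b3:3 b4:7 b5:7 b6:5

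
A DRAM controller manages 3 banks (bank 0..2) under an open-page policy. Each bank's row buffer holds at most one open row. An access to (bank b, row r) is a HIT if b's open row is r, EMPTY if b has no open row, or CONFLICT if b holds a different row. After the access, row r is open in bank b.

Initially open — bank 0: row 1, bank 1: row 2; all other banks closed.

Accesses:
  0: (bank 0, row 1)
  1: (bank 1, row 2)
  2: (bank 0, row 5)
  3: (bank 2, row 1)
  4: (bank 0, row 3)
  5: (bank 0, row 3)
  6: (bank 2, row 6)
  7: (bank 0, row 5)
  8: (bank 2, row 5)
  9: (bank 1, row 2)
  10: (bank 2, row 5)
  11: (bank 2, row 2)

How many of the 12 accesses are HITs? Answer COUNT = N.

COUNT = 5

  [0] b0 r1: had r1 ⇒ H
  [1] b1 r2: had r2 ⇒ H
  [2] b0 r5: had r1 ⇒ C
  [3] b2 r1: no row ⇒ E
  [4] b0 r3: had r5 ⇒ C
  [5] b0 r3: had r3 ⇒ H
  [6] b2 r6: had r1 ⇒ C
  [7] b0 r5: had r3 ⇒ C
  [8] b2 r5: had r6 ⇒ C
  [9] b1 r2: had r2 ⇒ H
  [10] b2 r5: had r5 ⇒ H
  [11] b2 r2: had r5 ⇒ C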